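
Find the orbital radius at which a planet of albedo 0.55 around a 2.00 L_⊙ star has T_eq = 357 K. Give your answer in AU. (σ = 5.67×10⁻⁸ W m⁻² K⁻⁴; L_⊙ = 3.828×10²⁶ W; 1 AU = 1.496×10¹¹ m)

d ≈ 0.577 AU

L = 2.00 × 3.828×10²⁶ = 7.66×10²⁶ W.
From T_eq⁴ = L(1−A)/(16πσd²): d = √[L(1−A)/(16πσT_eq⁴)].
d = √[7.66×10²⁶ × 0.45 / (16π × 5.67×10⁻⁸ × (357)⁴)] = 8.63×10¹⁰ m = 0.577 AU.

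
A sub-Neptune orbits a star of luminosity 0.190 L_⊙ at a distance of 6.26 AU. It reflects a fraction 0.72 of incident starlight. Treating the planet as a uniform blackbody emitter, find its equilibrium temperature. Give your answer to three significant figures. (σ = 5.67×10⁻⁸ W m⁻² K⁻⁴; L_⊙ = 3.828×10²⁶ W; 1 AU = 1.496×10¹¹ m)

T_eq ≈ 53.4 K

d = 6.26 AU = 9.36×10¹¹ m.
L = 0.190 × 3.828×10²⁶ = 7.27×10²⁵ W.
Flux: S = L/(4πd²) = 7.27×10²⁵/(4π×(9.36×10¹¹)²) = 6.60 W m⁻².
Energy balance: absorbed = emitted ⇒ πR²·S(1−A) = 4πR²·σT_eq⁴, so T_eq⁴ = S(1−A)/(4σ).
T_eq = [6.60 × 0.28 / (4 × 5.67×10⁻⁸)]^(1/4) = (8.15×10⁶)^(1/4) = 53.4 K.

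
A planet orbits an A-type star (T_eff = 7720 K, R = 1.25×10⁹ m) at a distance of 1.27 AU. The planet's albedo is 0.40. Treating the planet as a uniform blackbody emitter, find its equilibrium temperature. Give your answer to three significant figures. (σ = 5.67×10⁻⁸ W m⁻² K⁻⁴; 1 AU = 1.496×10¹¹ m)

T_eq ≈ 390 K

d = 1.27 AU = 1.90×10¹¹ m.
L = 4πR_⋆²σT_⋆⁴ = 4π(1.25×10⁹)² × 5.67×10⁻⁸ × (7720)⁴ = 3.95×10²⁷ W.
S = L/(4πd²) = 8720 W m⁻².
Energy balance: absorbed = emitted ⇒ πR²·S(1−A) = 4πR²·σT_eq⁴, so T_eq⁴ = S(1−A)/(4σ).
T_eq = [8720 × 0.60 / (4 × 5.67×10⁻⁸)]^(1/4) = (2.31×10¹⁰)^(1/4) = 390 K.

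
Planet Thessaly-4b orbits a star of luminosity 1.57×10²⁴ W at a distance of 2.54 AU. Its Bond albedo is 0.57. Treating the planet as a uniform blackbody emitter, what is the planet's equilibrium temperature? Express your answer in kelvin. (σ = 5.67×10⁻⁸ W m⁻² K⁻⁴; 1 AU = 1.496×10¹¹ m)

T_eq ≈ 35.8 K

d = 2.54 AU = 3.80×10¹¹ m.
Flux: S = L/(4πd²) = 1.57×10²⁴/(4π×(3.80×10¹¹)²) = 0.865 W m⁻².
Energy balance: absorbed = emitted ⇒ πR²·S(1−A) = 4πR²·σT_eq⁴, so T_eq⁴ = S(1−A)/(4σ).
T_eq = [0.865 × 0.43 / (4 × 5.67×10⁻⁸)]^(1/4) = (1.64×10⁶)^(1/4) = 35.8 K.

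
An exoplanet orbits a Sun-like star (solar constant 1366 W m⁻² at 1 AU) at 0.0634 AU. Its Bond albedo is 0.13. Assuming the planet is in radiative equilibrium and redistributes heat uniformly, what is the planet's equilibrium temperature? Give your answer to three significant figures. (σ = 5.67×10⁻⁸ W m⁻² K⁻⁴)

T_eq ≈ 1070 K

Flux at 0.0634 AU: S = 1366/0.0634² = 3.40×10⁵ W m⁻².
Energy balance: absorbed = emitted ⇒ πR²·S(1−A) = 4πR²·σT_eq⁴, so T_eq⁴ = S(1−A)/(4σ).
T_eq = [3.40×10⁵ × 0.87 / (4 × 5.67×10⁻⁸)]^(1/4) = (1.30×10¹²)^(1/4) = 1070 K.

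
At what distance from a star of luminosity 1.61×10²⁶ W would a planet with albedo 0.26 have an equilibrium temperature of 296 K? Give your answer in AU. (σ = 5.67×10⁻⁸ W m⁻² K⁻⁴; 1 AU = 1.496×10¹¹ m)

From T_eq⁴ = L(1−A)/(16πσd²): d = √[L(1−A)/(16πσT_eq⁴)].
d = √[1.61×10²⁶ × 0.74 / (16π × 5.67×10⁻⁸ × (296)⁴)] = 7.38×10¹⁰ m = 0.493 AU.

d ≈ 0.493 AU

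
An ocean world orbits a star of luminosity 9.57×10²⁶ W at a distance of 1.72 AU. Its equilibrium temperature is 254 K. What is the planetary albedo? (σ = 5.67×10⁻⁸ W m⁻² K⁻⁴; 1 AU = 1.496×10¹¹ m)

A ≈ 0.18

d = 1.72 AU = 2.57×10¹¹ m.
Flux: S = L/(4πd²) = 9.57×10²⁶/(4π×(2.57×10¹¹)²) = 1150 W m⁻².
From T_eq⁴ = S(1−A)/(4σ): 1−A = 4σT_eq⁴/S.
1−A = 4 × 5.67×10⁻⁸ × (254)⁴ / 1150 = 0.821.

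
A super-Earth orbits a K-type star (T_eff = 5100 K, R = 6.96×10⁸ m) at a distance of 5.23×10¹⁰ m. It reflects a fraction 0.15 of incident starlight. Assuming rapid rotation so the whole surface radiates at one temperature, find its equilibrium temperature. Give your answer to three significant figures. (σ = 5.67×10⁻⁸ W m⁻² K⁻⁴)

T_eq ≈ 399 K

L = 4πR_⋆²σT_⋆⁴ = 4π(6.96×10⁸)² × 5.67×10⁻⁸ × (5100)⁴ = 2.34×10²⁶ W.
S = L/(4πd²) = 6790 W m⁻².
Energy balance: absorbed = emitted ⇒ πR²·S(1−A) = 4πR²·σT_eq⁴, so T_eq⁴ = S(1−A)/(4σ).
T_eq = [6790 × 0.85 / (4 × 5.67×10⁻⁸)]^(1/4) = (2.55×10¹⁰)^(1/4) = 399 K.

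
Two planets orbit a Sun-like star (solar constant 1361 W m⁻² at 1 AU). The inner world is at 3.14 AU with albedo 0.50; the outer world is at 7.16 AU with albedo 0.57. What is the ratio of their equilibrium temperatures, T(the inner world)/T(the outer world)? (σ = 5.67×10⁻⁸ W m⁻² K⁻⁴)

T_eq = [S₀(1−A)/(4σd²)]^(1/4), so T ∝ (1−A)^(1/4) / √d.
T₁ = [1361×0.50/(4×5.67×10⁻⁸×3.14²)]^(1/4) = 132.08 K.
T₂ = [1361×0.43/(4×5.67×10⁻⁸×7.16²)]^(1/4) = 84.23 K.

T₁/T₂ ≈ 1.568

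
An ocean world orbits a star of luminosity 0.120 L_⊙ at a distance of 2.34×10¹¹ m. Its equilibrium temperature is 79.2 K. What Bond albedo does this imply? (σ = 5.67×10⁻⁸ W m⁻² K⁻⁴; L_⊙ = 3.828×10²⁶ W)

A ≈ 0.87

L = 0.120 × 3.828×10²⁶ = 4.59×10²⁵ W.
Flux: S = L/(4πd²) = 4.59×10²⁵/(4π×(2.34×10¹¹)²) = 66.8 W m⁻².
From T_eq⁴ = S(1−A)/(4σ): 1−A = 4σT_eq⁴/S.
1−A = 4 × 5.67×10⁻⁸ × (79.2)⁴ / 66.8 = 0.134.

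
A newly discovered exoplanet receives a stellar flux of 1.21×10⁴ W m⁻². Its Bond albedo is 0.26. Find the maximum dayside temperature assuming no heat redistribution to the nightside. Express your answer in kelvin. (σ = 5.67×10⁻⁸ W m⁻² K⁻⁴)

With no redistribution each surface element balances locally: S(1−A) = σT⁴.
T = [1.21×10⁴ × 0.74 / 5.67×10⁻⁸]^(1/4) = (1.58×10¹¹)^(1/4) = 630 K.

T_ss ≈ 630 K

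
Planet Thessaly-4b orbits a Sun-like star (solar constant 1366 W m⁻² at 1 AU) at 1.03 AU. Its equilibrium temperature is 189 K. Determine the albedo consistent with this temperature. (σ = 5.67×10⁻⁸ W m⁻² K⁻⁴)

Flux at 1.03 AU: S = 1366/1.03² = 1290 W m⁻².
From T_eq⁴ = S(1−A)/(4σ): 1−A = 4σT_eq⁴/S.
1−A = 4 × 5.67×10⁻⁸ × (189)⁴ / 1290 = 0.225.

A ≈ 0.78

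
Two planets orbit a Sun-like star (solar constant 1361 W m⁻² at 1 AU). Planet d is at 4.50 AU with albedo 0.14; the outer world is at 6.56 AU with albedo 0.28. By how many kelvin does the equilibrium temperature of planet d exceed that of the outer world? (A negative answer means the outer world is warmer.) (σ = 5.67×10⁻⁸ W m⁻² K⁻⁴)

ΔT ≈ 26.2 K

T_eq = [S₀(1−A)/(4σd²)]^(1/4), so T ∝ (1−A)^(1/4) / √d.
T₁ = [1361×0.86/(4×5.67×10⁻⁸×4.50²)]^(1/4) = 126.35 K.
T₂ = [1361×0.72/(4×5.67×10⁻⁸×6.56²)]^(1/4) = 100.10 K.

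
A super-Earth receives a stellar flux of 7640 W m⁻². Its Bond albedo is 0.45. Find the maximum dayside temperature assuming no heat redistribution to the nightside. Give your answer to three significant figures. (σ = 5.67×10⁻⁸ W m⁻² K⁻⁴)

With no redistribution each surface element balances locally: S(1−A) = σT⁴.
T = [7640 × 0.55 / 5.67×10⁻⁸]^(1/4) = (7.41×10¹⁰)^(1/4) = 522 K.

T_ss ≈ 522 K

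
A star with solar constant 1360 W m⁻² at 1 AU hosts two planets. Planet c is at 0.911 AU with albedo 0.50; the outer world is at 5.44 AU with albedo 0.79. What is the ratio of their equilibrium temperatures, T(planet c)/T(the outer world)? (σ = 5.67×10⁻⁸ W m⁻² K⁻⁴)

T_eq = [S₀(1−A)/(4σd²)]^(1/4), so T ∝ (1−A)^(1/4) / √d.
T₁ = [1360×0.50/(4×5.67×10⁻⁸×0.911²)]^(1/4) = 245.16 K.
T₂ = [1360×0.21/(4×5.67×10⁻⁸×5.44²)]^(1/4) = 80.77 K.

T₁/T₂ ≈ 3.035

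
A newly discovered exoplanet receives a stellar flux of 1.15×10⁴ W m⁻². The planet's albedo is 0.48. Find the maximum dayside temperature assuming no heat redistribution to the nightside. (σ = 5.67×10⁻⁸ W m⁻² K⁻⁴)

With no redistribution each surface element balances locally: S(1−A) = σT⁴.
T = [1.15×10⁴ × 0.52 / 5.67×10⁻⁸]^(1/4) = (1.05×10¹¹)^(1/4) = 570 K.

T_ss ≈ 570 K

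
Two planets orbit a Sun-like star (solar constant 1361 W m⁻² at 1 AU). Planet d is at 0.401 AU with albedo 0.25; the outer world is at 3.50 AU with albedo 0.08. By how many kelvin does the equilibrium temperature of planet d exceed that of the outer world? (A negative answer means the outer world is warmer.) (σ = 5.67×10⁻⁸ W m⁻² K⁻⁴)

ΔT ≈ 263.3 K

T_eq = [S₀(1−A)/(4σd²)]^(1/4), so T ∝ (1−A)^(1/4) / √d.
T₁ = [1361×0.75/(4×5.67×10⁻⁸×0.401²)]^(1/4) = 409.02 K.
T₂ = [1361×0.92/(4×5.67×10⁻⁸×3.50²)]^(1/4) = 145.70 K.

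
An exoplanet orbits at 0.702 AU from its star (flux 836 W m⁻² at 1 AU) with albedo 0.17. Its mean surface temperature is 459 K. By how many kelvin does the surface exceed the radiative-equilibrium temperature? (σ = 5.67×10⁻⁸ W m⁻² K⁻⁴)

ΔT ≈ 178.3 K

S = 836/0.702² = 1696 W m⁻².
T_eq = [S(1−A)/(4σ)]^(1/4) = [1696×0.83/(4×5.67×10⁻⁸)]^(1/4) = 280.7 K.
ΔT = T_surf − T_eq = 459 − 280.7.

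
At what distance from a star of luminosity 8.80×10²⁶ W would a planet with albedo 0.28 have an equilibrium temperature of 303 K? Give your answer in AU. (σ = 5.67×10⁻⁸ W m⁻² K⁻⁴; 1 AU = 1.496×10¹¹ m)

From T_eq⁴ = L(1−A)/(16πσd²): d = √[L(1−A)/(16πσT_eq⁴)].
d = √[8.80×10²⁶ × 0.72 / (16π × 5.67×10⁻⁸ × (303)⁴)] = 1.62×10¹¹ m = 1.09 AU.

d ≈ 1.09 AU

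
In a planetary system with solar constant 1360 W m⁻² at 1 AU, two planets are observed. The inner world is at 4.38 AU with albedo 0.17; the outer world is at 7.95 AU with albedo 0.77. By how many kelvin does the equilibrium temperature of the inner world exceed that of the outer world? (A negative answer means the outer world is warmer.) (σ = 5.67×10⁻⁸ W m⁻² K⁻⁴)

T_eq = [S₀(1−A)/(4σd²)]^(1/4), so T ∝ (1−A)^(1/4) / √d.
T₁ = [1360×0.83/(4×5.67×10⁻⁸×4.38²)]^(1/4) = 126.91 K.
T₂ = [1360×0.23/(4×5.67×10⁻⁸×7.95²)]^(1/4) = 68.35 K.

ΔT ≈ 58.6 K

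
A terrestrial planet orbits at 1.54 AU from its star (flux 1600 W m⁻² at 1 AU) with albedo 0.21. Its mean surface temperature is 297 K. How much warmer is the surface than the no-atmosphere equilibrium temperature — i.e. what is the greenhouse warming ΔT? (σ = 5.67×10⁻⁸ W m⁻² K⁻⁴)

S = 1600/1.54² = 674.7 W m⁻².
T_eq = [S(1−A)/(4σ)]^(1/4) = [674.7×0.79/(4×5.67×10⁻⁸)]^(1/4) = 220.2 K.
ΔT = T_surf − T_eq = 297 − 220.2.

ΔT ≈ 76.8 K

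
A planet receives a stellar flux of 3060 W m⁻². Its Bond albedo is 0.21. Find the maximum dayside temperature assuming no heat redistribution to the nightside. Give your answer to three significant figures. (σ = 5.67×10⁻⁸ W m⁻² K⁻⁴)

With no redistribution each surface element balances locally: S(1−A) = σT⁴.
T = [3060 × 0.79 / 5.67×10⁻⁸]^(1/4) = (4.26×10¹⁰)^(1/4) = 454 K.

T_ss ≈ 454 K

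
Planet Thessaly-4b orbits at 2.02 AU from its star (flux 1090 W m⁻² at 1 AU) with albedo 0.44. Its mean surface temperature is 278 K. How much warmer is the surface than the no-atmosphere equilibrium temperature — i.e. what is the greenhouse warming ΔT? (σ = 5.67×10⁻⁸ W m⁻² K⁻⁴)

ΔT ≈ 117.7 K

S = 1090/2.02² = 267.1 W m⁻².
T_eq = [S(1−A)/(4σ)]^(1/4) = [267.1×0.56/(4×5.67×10⁻⁸)]^(1/4) = 160.3 K.
ΔT = T_surf − T_eq = 278 − 160.3.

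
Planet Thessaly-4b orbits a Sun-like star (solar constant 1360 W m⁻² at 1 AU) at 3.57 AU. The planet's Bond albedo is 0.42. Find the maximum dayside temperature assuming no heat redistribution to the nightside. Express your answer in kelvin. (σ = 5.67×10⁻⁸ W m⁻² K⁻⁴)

Flux at 3.57 AU: S = 1360/3.57² = 107 W m⁻².
With no redistribution each surface element balances locally: S(1−A) = σT⁴.
T = [107 × 0.58 / 5.67×10⁻⁸]^(1/4) = (1.09×10⁹)^(1/4) = 182 K.

T_ss ≈ 182 K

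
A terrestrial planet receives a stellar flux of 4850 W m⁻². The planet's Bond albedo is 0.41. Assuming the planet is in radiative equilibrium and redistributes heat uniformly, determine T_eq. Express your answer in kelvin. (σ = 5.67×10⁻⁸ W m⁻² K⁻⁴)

Energy balance: absorbed = emitted ⇒ πR²·S(1−A) = 4πR²·σT_eq⁴, so T_eq⁴ = S(1−A)/(4σ).
T_eq = [4850 × 0.59 / (4 × 5.67×10⁻⁸)]^(1/4) = (1.26×10¹⁰)^(1/4) = 335 K.

T_eq ≈ 335 K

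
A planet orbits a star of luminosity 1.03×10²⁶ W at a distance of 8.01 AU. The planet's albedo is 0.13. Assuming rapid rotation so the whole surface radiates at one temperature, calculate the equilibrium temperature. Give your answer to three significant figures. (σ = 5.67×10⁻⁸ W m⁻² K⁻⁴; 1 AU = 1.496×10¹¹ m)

T_eq ≈ 68.4 K

d = 8.01 AU = 1.20×10¹² m.
Flux: S = L/(4πd²) = 1.03×10²⁶/(4π×(1.20×10¹²)²) = 5.71 W m⁻².
Energy balance: absorbed = emitted ⇒ πR²·S(1−A) = 4πR²·σT_eq⁴, so T_eq⁴ = S(1−A)/(4σ).
T_eq = [5.71 × 0.87 / (4 × 5.67×10⁻⁸)]^(1/4) = (2.19×10⁷)^(1/4) = 68.4 K.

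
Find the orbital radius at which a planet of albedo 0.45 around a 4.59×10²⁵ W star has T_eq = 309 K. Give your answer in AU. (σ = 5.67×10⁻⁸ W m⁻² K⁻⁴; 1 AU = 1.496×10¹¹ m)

From T_eq⁴ = L(1−A)/(16πσd²): d = √[L(1−A)/(16πσT_eq⁴)].
d = √[4.59×10²⁵ × 0.55 / (16π × 5.67×10⁻⁸ × (309)⁴)] = 3.12×10¹⁰ m = 0.208 AU.

d ≈ 0.208 AU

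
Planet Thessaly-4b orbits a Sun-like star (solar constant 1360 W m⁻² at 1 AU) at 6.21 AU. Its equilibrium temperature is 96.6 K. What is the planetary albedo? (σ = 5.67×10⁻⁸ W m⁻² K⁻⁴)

Flux at 6.21 AU: S = 1360/6.21² = 35.3 W m⁻².
From T_eq⁴ = S(1−A)/(4σ): 1−A = 4σT_eq⁴/S.
1−A = 4 × 5.67×10⁻⁸ × (96.6)⁴ / 35.3 = 0.560.

A ≈ 0.44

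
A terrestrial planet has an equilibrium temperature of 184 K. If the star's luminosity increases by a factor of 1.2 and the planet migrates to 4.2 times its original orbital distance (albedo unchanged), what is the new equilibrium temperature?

T_eq ∝ L^(1/4) · d^(−1/2).
T′ = 184 × 1.2^(1/4) / 4.2^(1/2) = 94.0 K.

T_eq ≈ 94.0 K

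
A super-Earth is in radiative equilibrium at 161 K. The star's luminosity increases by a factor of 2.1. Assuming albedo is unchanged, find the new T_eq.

T_eq ≈ 194 K

T_eq ∝ L^(1/4) · d^(−1/2).
T′ = 161 × 2.1^(1/4) = 194 K.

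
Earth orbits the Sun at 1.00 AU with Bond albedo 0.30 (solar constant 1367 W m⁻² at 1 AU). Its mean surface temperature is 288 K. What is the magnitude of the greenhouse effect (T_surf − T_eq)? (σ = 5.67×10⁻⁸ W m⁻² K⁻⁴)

ΔT ≈ 33.1 K

S = 1367/1.00² = 1367 W m⁻².
T_eq = [S(1−A)/(4σ)]^(1/4) = [1367×0.70/(4×5.67×10⁻⁸)]^(1/4) = 254.9 K.
ΔT = T_surf − T_eq = 288 − 254.9.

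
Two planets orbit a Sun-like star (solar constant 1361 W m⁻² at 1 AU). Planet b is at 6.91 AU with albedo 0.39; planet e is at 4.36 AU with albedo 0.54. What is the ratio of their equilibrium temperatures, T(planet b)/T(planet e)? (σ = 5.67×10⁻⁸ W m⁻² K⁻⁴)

T₁/T₂ ≈ 0.852

T_eq = [S₀(1−A)/(4σd²)]^(1/4), so T ∝ (1−A)^(1/4) / √d.
T₁ = [1361×0.61/(4×5.67×10⁻⁸×6.91²)]^(1/4) = 93.57 K.
T₂ = [1361×0.46/(4×5.67×10⁻⁸×4.36²)]^(1/4) = 109.77 K.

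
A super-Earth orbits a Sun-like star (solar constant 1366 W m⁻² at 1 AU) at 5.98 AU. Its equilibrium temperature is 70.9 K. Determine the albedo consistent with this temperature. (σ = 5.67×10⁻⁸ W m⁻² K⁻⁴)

Flux at 5.98 AU: S = 1366/5.98² = 38.2 W m⁻².
From T_eq⁴ = S(1−A)/(4σ): 1−A = 4σT_eq⁴/S.
1−A = 4 × 5.67×10⁻⁸ × (70.9)⁴ / 38.2 = 0.150.

A ≈ 0.85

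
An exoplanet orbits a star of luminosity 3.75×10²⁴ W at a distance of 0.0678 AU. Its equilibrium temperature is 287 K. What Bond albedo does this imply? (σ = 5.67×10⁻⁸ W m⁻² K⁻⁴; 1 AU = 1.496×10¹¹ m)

d = 0.0678 AU = 1.01×10¹⁰ m.
Flux: S = L/(4πd²) = 3.75×10²⁴/(4π×(1.01×10¹⁰)²) = 2900 W m⁻².
From T_eq⁴ = S(1−A)/(4σ): 1−A = 4σT_eq⁴/S.
1−A = 4 × 5.67×10⁻⁸ × (287)⁴ / 2900 = 0.530.

A ≈ 0.47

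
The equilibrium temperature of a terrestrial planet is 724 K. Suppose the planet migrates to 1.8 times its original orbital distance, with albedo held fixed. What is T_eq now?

T_eq ∝ L^(1/4) · d^(−1/2).
T′ = 724 / 1.8^(1/2) = 540 K.

T_eq ≈ 540 K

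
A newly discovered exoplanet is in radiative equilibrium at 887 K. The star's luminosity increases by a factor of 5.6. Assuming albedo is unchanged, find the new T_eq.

T_eq ≈ 1360 K

T_eq ∝ L^(1/4) · d^(−1/2).
T′ = 887 × 5.6^(1/4) = 1360 K.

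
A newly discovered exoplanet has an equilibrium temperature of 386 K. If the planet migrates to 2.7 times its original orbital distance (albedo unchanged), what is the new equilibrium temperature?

T_eq ∝ L^(1/4) · d^(−1/2).
T′ = 386 / 2.7^(1/2) = 235 K.

T_eq ≈ 235 K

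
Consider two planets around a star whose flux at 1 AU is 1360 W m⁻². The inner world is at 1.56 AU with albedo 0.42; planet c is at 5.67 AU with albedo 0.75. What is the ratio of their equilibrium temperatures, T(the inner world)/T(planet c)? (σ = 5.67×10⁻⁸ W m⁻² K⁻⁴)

T₁/T₂ ≈ 2.353

T_eq = [S₀(1−A)/(4σd²)]^(1/4), so T ∝ (1−A)^(1/4) / √d.
T₁ = [1360×0.58/(4×5.67×10⁻⁸×1.56²)]^(1/4) = 194.43 K.
T₂ = [1360×0.25/(4×5.67×10⁻⁸×5.67²)]^(1/4) = 82.64 K.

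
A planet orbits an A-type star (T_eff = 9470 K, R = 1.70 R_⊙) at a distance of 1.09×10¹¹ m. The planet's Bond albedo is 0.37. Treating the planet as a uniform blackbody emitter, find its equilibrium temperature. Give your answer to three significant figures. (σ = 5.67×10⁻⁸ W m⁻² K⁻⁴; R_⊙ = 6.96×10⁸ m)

T_eq ≈ 622 K

R_⋆ = 1.70 × 6.96×10⁸ = 1.18×10⁹ m.
L = 4πR_⋆²σT_⋆⁴ = 4π(1.18×10⁹)² × 5.67×10⁻⁸ × (9470)⁴ = 8.02×10²⁷ W.
S = L/(4πd²) = 5.37×10⁴ W m⁻².
Energy balance: absorbed = emitted ⇒ πR²·S(1−A) = 4πR²·σT_eq⁴, so T_eq⁴ = S(1−A)/(4σ).
T_eq = [5.37×10⁴ × 0.63 / (4 × 5.67×10⁻⁸)]^(1/4) = (1.49×10¹¹)^(1/4) = 622 K.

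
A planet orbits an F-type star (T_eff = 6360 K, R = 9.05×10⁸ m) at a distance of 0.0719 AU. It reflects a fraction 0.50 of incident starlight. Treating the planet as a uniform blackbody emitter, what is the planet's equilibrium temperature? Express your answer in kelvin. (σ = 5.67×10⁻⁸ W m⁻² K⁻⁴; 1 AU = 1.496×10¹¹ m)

T_eq ≈ 1100 K

d = 0.0719 AU = 1.08×10¹⁰ m.
L = 4πR_⋆²σT_⋆⁴ = 4π(9.05×10⁸)² × 5.67×10⁻⁸ × (6360)⁴ = 9.55×10²⁶ W.
S = L/(4πd²) = 6.57×10⁵ W m⁻².
Energy balance: absorbed = emitted ⇒ πR²·S(1−A) = 4πR²·σT_eq⁴, so T_eq⁴ = S(1−A)/(4σ).
T_eq = [6.57×10⁵ × 0.50 / (4 × 5.67×10⁻⁸)]^(1/4) = (1.45×10¹²)^(1/4) = 1100 K.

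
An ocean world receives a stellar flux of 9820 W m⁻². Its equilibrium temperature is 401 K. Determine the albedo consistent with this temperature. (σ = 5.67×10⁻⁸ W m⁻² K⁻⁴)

A ≈ 0.40

From T_eq⁴ = S(1−A)/(4σ): 1−A = 4σT_eq⁴/S.
1−A = 4 × 5.67×10⁻⁸ × (401)⁴ / 9820 = 0.597.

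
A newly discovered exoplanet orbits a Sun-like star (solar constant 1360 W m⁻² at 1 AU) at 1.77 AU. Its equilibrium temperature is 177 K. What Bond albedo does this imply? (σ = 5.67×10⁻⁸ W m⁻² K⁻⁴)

Flux at 1.77 AU: S = 1360/1.77² = 434 W m⁻².
From T_eq⁴ = S(1−A)/(4σ): 1−A = 4σT_eq⁴/S.
1−A = 4 × 5.67×10⁻⁸ × (177)⁴ / 434 = 0.513.

A ≈ 0.49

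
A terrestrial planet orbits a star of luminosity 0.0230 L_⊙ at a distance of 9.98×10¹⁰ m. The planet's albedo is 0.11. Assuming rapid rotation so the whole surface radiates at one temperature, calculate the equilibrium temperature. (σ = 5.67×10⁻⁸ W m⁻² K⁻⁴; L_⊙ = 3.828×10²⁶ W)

L = 0.0230 × 3.828×10²⁶ = 8.80×10²⁴ W.
Flux: S = L/(4πd²) = 8.80×10²⁴/(4π×(9.98×10¹⁰)²) = 70.3 W m⁻².
Energy balance: absorbed = emitted ⇒ πR²·S(1−A) = 4πR²·σT_eq⁴, so T_eq⁴ = S(1−A)/(4σ).
T_eq = [70.3 × 0.89 / (4 × 5.67×10⁻⁸)]^(1/4) = (2.76×10⁸)^(1/4) = 129 K.

T_eq ≈ 129 K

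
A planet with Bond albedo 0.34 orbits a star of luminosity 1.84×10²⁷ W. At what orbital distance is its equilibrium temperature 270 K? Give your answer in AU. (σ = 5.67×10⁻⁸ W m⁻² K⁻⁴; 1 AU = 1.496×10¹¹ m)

From T_eq⁴ = L(1−A)/(16πσd²): d = √[L(1−A)/(16πσT_eq⁴)].
d = √[1.84×10²⁷ × 0.66 / (16π × 5.67×10⁻⁸ × (270)⁴)] = 2.83×10¹¹ m = 1.89 AU.

d ≈ 1.89 AU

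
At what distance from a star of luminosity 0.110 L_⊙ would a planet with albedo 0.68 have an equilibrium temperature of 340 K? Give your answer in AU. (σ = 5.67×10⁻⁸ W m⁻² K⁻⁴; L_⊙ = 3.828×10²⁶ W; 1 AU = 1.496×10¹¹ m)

L = 0.110 × 3.828×10²⁶ = 4.21×10²⁵ W.
From T_eq⁴ = L(1−A)/(16πσd²): d = √[L(1−A)/(16πσT_eq⁴)].
d = √[4.21×10²⁵ × 0.32 / (16π × 5.67×10⁻⁸ × (340)⁴)] = 1.88×10¹⁰ m = 0.126 AU.

d ≈ 0.126 AU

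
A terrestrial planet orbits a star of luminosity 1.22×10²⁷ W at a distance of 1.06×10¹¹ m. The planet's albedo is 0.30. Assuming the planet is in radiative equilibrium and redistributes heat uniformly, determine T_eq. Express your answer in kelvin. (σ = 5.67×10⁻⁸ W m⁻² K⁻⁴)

T_eq ≈ 404 K

Flux: S = L/(4πd²) = 1.22×10²⁷/(4π×(1.06×10¹¹)²) = 8640 W m⁻².
Energy balance: absorbed = emitted ⇒ πR²·S(1−A) = 4πR²·σT_eq⁴, so T_eq⁴ = S(1−A)/(4σ).
T_eq = [8640 × 0.70 / (4 × 5.67×10⁻⁸)]^(1/4) = (2.67×10¹⁰)^(1/4) = 404 K.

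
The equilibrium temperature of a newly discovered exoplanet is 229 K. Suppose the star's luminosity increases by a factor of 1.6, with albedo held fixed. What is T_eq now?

T_eq ≈ 258 K

T_eq ∝ L^(1/4) · d^(−1/2).
T′ = 229 × 1.6^(1/4) = 258 K.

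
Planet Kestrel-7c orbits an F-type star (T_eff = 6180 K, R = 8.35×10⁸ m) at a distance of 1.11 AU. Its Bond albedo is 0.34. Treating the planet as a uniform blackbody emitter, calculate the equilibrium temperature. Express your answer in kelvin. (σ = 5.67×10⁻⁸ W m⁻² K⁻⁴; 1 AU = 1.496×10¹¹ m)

T_eq ≈ 279 K

d = 1.11 AU = 1.66×10¹¹ m.
L = 4πR_⋆²σT_⋆⁴ = 4π(8.35×10⁸)² × 5.67×10⁻⁸ × (6180)⁴ = 7.25×10²⁶ W.
S = L/(4πd²) = 2090 W m⁻².
Energy balance: absorbed = emitted ⇒ πR²·S(1−A) = 4πR²·σT_eq⁴, so T_eq⁴ = S(1−A)/(4σ).
T_eq = [2090 × 0.66 / (4 × 5.67×10⁻⁸)]^(1/4) = (6.09×10⁹)^(1/4) = 279 K.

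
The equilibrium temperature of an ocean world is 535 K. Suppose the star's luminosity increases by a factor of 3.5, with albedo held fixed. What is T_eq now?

T_eq ≈ 732 K

T_eq ∝ L^(1/4) · d^(−1/2).
T′ = 535 × 3.5^(1/4) = 732 K.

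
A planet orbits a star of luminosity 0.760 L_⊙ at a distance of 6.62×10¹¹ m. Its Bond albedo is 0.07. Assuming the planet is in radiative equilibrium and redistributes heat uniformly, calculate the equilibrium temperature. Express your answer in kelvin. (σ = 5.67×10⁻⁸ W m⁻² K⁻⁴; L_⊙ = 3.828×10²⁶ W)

L = 0.760 × 3.828×10²⁶ = 2.91×10²⁶ W.
Flux: S = L/(4πd²) = 2.91×10²⁶/(4π×(6.62×10¹¹)²) = 52.8 W m⁻².
Energy balance: absorbed = emitted ⇒ πR²·S(1−A) = 4πR²·σT_eq⁴, so T_eq⁴ = S(1−A)/(4σ).
T_eq = [52.8 × 0.93 / (4 × 5.67×10⁻⁸)]^(1/4) = (2.17×10⁸)^(1/4) = 121 K.

T_eq ≈ 121 K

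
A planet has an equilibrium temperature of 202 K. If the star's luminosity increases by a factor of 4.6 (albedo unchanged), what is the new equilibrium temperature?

T_eq ∝ L^(1/4) · d^(−1/2).
T′ = 202 × 4.6^(1/4) = 296 K.

T_eq ≈ 296 K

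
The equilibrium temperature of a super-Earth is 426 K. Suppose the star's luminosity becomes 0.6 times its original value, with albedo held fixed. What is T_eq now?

T_eq ∝ L^(1/4) · d^(−1/2).
T′ = 426 × 0.6^(1/4) = 375 K.

T_eq ≈ 375 K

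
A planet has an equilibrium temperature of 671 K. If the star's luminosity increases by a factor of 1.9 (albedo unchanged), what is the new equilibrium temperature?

T_eq ≈ 788 K

T_eq ∝ L^(1/4) · d^(−1/2).
T′ = 671 × 1.9^(1/4) = 788 K.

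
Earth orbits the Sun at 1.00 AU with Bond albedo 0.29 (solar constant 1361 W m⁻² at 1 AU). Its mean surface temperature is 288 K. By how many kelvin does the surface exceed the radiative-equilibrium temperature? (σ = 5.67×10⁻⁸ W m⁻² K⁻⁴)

S = 1361/1.00² = 1361 W m⁻².
T_eq = [S(1−A)/(4σ)]^(1/4) = [1361×0.71/(4×5.67×10⁻⁸)]^(1/4) = 255.5 K.
ΔT = T_surf − T_eq = 288 − 255.5.

ΔT ≈ 32.5 K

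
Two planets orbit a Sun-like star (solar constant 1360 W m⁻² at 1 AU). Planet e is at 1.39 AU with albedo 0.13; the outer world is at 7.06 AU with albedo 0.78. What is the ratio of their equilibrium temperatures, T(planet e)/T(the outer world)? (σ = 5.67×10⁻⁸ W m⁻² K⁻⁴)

T_eq = [S₀(1−A)/(4σd²)]^(1/4), so T ∝ (1−A)^(1/4) / √d.
T₁ = [1360×0.87/(4×5.67×10⁻⁸×1.39²)]^(1/4) = 227.95 K.
T₂ = [1360×0.22/(4×5.67×10⁻⁸×7.06²)]^(1/4) = 71.73 K.

T₁/T₂ ≈ 3.178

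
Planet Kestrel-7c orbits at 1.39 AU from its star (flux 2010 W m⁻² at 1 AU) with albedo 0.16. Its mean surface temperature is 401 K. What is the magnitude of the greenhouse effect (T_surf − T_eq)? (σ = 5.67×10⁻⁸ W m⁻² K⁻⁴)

ΔT ≈ 151.9 K

S = 2010/1.39² = 1040 W m⁻².
T_eq = [S(1−A)/(4σ)]^(1/4) = [1040×0.84/(4×5.67×10⁻⁸)]^(1/4) = 249.1 K.
ΔT = T_surf − T_eq = 401 − 249.1.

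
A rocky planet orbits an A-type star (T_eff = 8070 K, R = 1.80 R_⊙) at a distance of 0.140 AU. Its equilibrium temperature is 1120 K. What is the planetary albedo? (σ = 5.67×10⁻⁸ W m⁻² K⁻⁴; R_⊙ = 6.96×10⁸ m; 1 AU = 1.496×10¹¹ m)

R_⋆ = 1.80 × 6.96×10⁸ = 1.25×10⁹ m.
d = 0.140 AU = 2.09×10¹⁰ m.
L = 4πR_⋆²σT_⋆⁴ = 4π(1.25×10⁹)² × 5.67×10⁻⁸ × (8070)⁴ = 4.74×10²⁷ W.
S = L/(4πd²) = 8.60×10⁵ W m⁻².
From T_eq⁴ = S(1−A)/(4σ): 1−A = 4σT_eq⁴/S.
1−A = 4 × 5.67×10⁻⁸ × (1120)⁴ / 8.60×10⁵ = 0.415.

A ≈ 0.59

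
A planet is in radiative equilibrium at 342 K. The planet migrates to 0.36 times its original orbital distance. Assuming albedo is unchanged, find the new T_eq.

T_eq ∝ L^(1/4) · d^(−1/2).
T′ = 342 / 0.36^(1/2) = 570 K.

T_eq ≈ 570 K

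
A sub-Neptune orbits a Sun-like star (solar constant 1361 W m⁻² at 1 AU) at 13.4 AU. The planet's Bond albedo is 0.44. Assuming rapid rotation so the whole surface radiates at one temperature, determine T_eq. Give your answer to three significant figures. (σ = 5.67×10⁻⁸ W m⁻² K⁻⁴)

Flux at 13.4 AU: S = 1361/13.4² = 7.58 W m⁻².
Energy balance: absorbed = emitted ⇒ πR²·S(1−A) = 4πR²·σT_eq⁴, so T_eq⁴ = S(1−A)/(4σ).
T_eq = [7.58 × 0.56 / (4 × 5.67×10⁻⁸)]^(1/4) = (1.87×10⁷)^(1/4) = 65.8 K.

T_eq ≈ 65.8 K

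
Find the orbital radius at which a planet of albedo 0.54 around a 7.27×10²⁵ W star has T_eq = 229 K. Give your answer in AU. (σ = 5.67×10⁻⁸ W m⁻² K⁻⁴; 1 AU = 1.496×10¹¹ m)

d ≈ 0.437 AU

From T_eq⁴ = L(1−A)/(16πσd²): d = √[L(1−A)/(16πσT_eq⁴)].
d = √[7.27×10²⁵ × 0.46 / (16π × 5.67×10⁻⁸ × (229)⁴)] = 6.53×10¹⁰ m = 0.437 AU.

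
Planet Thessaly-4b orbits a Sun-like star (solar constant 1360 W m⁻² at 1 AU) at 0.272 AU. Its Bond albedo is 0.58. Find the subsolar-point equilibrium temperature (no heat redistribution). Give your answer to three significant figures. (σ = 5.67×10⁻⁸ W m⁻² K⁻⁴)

Flux at 0.272 AU: S = 1360/0.272² = 1.84×10⁴ W m⁻².
At the subsolar point the surface absorbs S(1−A) and emits σT⁴ per unit area — no factor of 4, since only the local patch is in balance.
T = [1.84×10⁴ × 0.42 / 5.67×10⁻⁸]^(1/4) = (1.36×10¹¹)^(1/4) = 607 K.

T_ss ≈ 607 K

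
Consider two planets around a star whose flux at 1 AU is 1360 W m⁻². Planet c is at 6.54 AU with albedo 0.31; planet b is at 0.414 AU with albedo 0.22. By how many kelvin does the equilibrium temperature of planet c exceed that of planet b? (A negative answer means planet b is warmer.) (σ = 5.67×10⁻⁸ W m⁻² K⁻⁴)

T_eq = [S₀(1−A)/(4σd²)]^(1/4), so T ∝ (1−A)^(1/4) / √d.
T₁ = [1360×0.69/(4×5.67×10⁻⁸×6.54²)]^(1/4) = 99.17 K.
T₂ = [1360×0.78/(4×5.67×10⁻⁸×0.414²)]^(1/4) = 406.44 K.

ΔT ≈ -307.3 K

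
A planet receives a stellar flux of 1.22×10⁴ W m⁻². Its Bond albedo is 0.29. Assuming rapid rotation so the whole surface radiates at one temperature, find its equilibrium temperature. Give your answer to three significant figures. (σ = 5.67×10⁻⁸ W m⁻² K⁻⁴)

T_eq ≈ 442 K

Energy balance: absorbed = emitted ⇒ πR²·S(1−A) = 4πR²·σT_eq⁴, so T_eq⁴ = S(1−A)/(4σ).
T_eq = [1.22×10⁴ × 0.71 / (4 × 5.67×10⁻⁸)]^(1/4) = (3.82×10¹⁰)^(1/4) = 442 K.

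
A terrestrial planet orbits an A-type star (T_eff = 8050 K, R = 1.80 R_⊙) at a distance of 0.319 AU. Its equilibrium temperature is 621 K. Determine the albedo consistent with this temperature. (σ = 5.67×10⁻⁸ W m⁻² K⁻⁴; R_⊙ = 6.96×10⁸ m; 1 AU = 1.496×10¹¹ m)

R_⋆ = 1.80 × 6.96×10⁸ = 1.25×10⁹ m.
d = 0.319 AU = 4.77×10¹⁰ m.
L = 4πR_⋆²σT_⋆⁴ = 4π(1.25×10⁹)² × 5.67×10⁻⁸ × (8050)⁴ = 4.70×10²⁷ W.
S = L/(4πd²) = 1.64×10⁵ W m⁻².
From T_eq⁴ = S(1−A)/(4σ): 1−A = 4σT_eq⁴/S.
1−A = 4 × 5.67×10⁻⁸ × (621)⁴ / 1.64×10⁵ = 0.206.

A ≈ 0.79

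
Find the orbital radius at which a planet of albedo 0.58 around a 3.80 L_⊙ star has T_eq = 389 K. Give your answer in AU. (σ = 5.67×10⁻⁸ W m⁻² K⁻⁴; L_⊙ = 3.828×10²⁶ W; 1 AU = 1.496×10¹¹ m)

L = 3.80 × 3.828×10²⁶ = 1.45×10²⁷ W.
From T_eq⁴ = L(1−A)/(16πσd²): d = √[L(1−A)/(16πσT_eq⁴)].
d = √[1.45×10²⁷ × 0.42 / (16π × 5.67×10⁻⁸ × (389)⁴)] = 9.68×10¹⁰ m = 0.647 AU.

d ≈ 0.647 AU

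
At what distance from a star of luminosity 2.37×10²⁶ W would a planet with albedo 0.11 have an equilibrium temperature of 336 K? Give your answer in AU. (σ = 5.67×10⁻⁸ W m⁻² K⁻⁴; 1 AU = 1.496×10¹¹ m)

From T_eq⁴ = L(1−A)/(16πσd²): d = √[L(1−A)/(16πσT_eq⁴)].
d = √[2.37×10²⁶ × 0.89 / (16π × 5.67×10⁻⁸ × (336)⁴)] = 7.62×10¹⁰ m = 0.509 AU.

d ≈ 0.509 AU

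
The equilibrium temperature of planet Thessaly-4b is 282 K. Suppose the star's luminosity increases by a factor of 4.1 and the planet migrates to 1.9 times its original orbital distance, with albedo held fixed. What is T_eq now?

T_eq ∝ L^(1/4) · d^(−1/2).
T′ = 282 × 4.1^(1/4) / 1.9^(1/2) = 291 K.

T_eq ≈ 291 K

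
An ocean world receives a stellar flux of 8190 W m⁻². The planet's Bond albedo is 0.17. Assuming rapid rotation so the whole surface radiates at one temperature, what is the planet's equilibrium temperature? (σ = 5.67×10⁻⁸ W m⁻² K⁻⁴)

Energy balance: absorbed = emitted ⇒ πR²·S(1−A) = 4πR²·σT_eq⁴, so T_eq⁴ = S(1−A)/(4σ).
T_eq = [8190 × 0.83 / (4 × 5.67×10⁻⁸)]^(1/4) = (3.00×10¹⁰)^(1/4) = 416 K.

T_eq ≈ 416 K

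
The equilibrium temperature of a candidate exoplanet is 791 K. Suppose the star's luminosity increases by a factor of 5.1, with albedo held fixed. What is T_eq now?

T_eq ∝ L^(1/4) · d^(−1/2).
T′ = 791 × 5.1^(1/4) = 1190 K.

T_eq ≈ 1190 K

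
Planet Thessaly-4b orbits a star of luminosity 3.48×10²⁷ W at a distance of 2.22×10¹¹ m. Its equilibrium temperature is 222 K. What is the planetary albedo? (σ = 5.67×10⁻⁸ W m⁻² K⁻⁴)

Flux: S = L/(4πd²) = 3.48×10²⁷/(4π×(2.22×10¹¹)²) = 5620 W m⁻².
From T_eq⁴ = S(1−A)/(4σ): 1−A = 4σT_eq⁴/S.
1−A = 4 × 5.67×10⁻⁸ × (222)⁴ / 5620 = 0.098.

A ≈ 0.90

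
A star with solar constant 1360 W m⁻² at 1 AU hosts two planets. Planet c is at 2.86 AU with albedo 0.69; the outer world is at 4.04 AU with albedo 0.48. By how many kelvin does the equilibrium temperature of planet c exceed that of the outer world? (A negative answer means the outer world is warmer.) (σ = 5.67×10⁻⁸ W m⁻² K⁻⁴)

ΔT ≈ 5.2 K

T_eq = [S₀(1−A)/(4σd²)]^(1/4), so T ∝ (1−A)^(1/4) / √d.
T₁ = [1360×0.31/(4×5.67×10⁻⁸×2.86²)]^(1/4) = 122.78 K.
T₂ = [1360×0.52/(4×5.67×10⁻⁸×4.04²)]^(1/4) = 117.57 K.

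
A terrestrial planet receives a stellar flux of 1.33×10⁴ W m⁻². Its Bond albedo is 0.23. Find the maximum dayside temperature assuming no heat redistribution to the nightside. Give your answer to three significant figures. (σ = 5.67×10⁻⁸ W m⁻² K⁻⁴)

With no redistribution each surface element balances locally: S(1−A) = σT⁴.
T = [1.33×10⁴ × 0.77 / 5.67×10⁻⁸]^(1/4) = (1.81×10¹¹)^(1/4) = 652 K.

T_ss ≈ 652 K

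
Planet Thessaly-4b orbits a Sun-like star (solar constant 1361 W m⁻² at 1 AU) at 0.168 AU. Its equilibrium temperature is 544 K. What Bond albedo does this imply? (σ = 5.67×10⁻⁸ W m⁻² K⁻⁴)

A ≈ 0.59

Flux at 0.168 AU: S = 1361/0.168² = 4.82×10⁴ W m⁻².
From T_eq⁴ = S(1−A)/(4σ): 1−A = 4σT_eq⁴/S.
1−A = 4 × 5.67×10⁻⁸ × (544)⁴ / 4.82×10⁴ = 0.412.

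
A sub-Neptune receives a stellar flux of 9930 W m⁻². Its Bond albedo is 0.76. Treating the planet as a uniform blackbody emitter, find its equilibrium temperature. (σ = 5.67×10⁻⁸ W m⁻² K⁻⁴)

Energy balance: absorbed = emitted ⇒ πR²·S(1−A) = 4πR²·σT_eq⁴, so T_eq⁴ = S(1−A)/(4σ).
T_eq = [9930 × 0.24 / (4 × 5.67×10⁻⁸)]^(1/4) = (1.05×10¹⁰)^(1/4) = 320 K.

T_eq ≈ 320 K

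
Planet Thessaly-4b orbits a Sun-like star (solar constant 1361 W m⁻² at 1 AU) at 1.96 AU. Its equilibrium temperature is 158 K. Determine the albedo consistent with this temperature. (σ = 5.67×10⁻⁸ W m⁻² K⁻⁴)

A ≈ 0.60

Flux at 1.96 AU: S = 1361/1.96² = 354 W m⁻².
From T_eq⁴ = S(1−A)/(4σ): 1−A = 4σT_eq⁴/S.
1−A = 4 × 5.67×10⁻⁸ × (158)⁴ / 354 = 0.399.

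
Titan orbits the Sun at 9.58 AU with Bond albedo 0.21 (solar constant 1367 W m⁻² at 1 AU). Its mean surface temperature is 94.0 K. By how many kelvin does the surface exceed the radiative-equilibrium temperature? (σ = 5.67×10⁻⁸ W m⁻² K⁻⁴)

ΔT ≈ 9.1 K

S = 1367/9.58² = 14.89 W m⁻².
T_eq = [S(1−A)/(4σ)]^(1/4) = [14.89×0.79/(4×5.67×10⁻⁸)]^(1/4) = 84.9 K.
ΔT = T_surf − T_eq = 94 − 84.9.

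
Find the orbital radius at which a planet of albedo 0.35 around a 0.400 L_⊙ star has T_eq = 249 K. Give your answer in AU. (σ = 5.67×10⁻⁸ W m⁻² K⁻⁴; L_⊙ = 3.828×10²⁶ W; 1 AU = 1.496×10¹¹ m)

L = 0.400 × 3.828×10²⁶ = 1.53×10²⁶ W.
From T_eq⁴ = L(1−A)/(16πσd²): d = √[L(1−A)/(16πσT_eq⁴)].
d = √[1.53×10²⁶ × 0.65 / (16π × 5.67×10⁻⁸ × (249)⁴)] = 9.53×10¹⁰ m = 0.637 AU.

d ≈ 0.637 AU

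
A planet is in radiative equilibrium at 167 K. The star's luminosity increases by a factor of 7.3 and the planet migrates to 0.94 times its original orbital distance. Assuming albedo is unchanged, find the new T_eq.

T_eq ∝ L^(1/4) · d^(−1/2).
T′ = 167 × 7.3^(1/4) / 0.94^(1/2) = 283 K.

T_eq ≈ 283 K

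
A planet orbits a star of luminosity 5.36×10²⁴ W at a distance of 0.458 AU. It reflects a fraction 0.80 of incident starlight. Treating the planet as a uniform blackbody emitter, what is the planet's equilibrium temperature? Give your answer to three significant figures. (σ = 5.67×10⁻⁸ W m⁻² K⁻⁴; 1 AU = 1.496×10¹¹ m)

T_eq ≈ 94.6 K

d = 0.458 AU = 6.85×10¹⁰ m.
Flux: S = L/(4πd²) = 5.36×10²⁴/(4π×(6.85×10¹⁰)²) = 90.9 W m⁻².
Energy balance: absorbed = emitted ⇒ πR²·S(1−A) = 4πR²·σT_eq⁴, so T_eq⁴ = S(1−A)/(4σ).
T_eq = [90.9 × 0.20 / (4 × 5.67×10⁻⁸)]^(1/4) = (8.01×10⁷)^(1/4) = 94.6 K.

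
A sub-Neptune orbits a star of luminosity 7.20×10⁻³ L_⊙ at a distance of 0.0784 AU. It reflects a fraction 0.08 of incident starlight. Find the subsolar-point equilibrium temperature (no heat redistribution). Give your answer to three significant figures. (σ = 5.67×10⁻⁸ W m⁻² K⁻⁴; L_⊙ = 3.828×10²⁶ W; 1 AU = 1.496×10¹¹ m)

T_ss ≈ 401 K

d = 0.0784 AU = 1.17×10¹⁰ m.
L = 7.20×10⁻³ × 3.828×10²⁶ = 2.76×10²⁴ W.
Flux: S = L/(4πd²) = 2.76×10²⁴/(4π×(1.17×10¹⁰)²) = 1590 W m⁻².
At the subsolar point the surface absorbs S(1−A) and emits σT⁴ per unit area — no factor of 4, since only the local patch is in balance.
T = [1590 × 0.92 / 5.67×10⁻⁸]^(1/4) = (2.59×10¹⁰)^(1/4) = 401 K.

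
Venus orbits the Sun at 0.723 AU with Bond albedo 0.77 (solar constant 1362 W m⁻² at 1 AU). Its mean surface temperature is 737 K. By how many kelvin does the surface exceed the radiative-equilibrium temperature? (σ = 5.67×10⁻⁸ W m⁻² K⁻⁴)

ΔT ≈ 510.3 K

S = 1362/0.723² = 2606 W m⁻².
T_eq = [S(1−A)/(4σ)]^(1/4) = [2606×0.23/(4×5.67×10⁻⁸)]^(1/4) = 226.7 K.
ΔT = T_surf − T_eq = 737 − 226.7.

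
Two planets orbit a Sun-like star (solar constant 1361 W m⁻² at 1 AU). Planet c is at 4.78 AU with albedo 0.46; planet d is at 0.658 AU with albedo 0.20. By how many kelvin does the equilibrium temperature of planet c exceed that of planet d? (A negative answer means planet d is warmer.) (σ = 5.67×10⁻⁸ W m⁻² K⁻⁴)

ΔT ≈ -215.4 K

T_eq = [S₀(1−A)/(4σd²)]^(1/4), so T ∝ (1−A)^(1/4) / √d.
T₁ = [1361×0.54/(4×5.67×10⁻⁸×4.78²)]^(1/4) = 109.13 K.
T₂ = [1361×0.80/(4×5.67×10⁻⁸×0.658²)]^(1/4) = 324.50 K.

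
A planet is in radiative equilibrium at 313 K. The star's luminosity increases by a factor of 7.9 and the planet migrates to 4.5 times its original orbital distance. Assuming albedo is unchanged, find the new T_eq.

T_eq ≈ 247 K

T_eq ∝ L^(1/4) · d^(−1/2).
T′ = 313 × 7.9^(1/4) / 4.5^(1/2) = 247 K.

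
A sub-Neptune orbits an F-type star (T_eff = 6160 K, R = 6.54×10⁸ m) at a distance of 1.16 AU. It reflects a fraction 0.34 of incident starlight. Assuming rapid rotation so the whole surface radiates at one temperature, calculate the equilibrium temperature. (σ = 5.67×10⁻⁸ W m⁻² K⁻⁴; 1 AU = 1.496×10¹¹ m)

T_eq ≈ 241 K

d = 1.16 AU = 1.74×10¹¹ m.
L = 4πR_⋆²σT_⋆⁴ = 4π(6.54×10⁸)² × 5.67×10⁻⁸ × (6160)⁴ = 4.39×10²⁶ W.
S = L/(4πd²) = 1160 W m⁻².
Energy balance: absorbed = emitted ⇒ πR²·S(1−A) = 4πR²·σT_eq⁴, so T_eq⁴ = S(1−A)/(4σ).
T_eq = [1160 × 0.66 / (4 × 5.67×10⁻⁸)]^(1/4) = (3.37×10⁹)^(1/4) = 241 K.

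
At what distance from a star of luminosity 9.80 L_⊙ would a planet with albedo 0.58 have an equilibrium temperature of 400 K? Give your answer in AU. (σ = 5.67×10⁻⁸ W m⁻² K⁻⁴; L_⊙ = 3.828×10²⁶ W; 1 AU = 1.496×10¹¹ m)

d ≈ 0.982 AU

L = 9.80 × 3.828×10²⁶ = 3.75×10²⁷ W.
From T_eq⁴ = L(1−A)/(16πσd²): d = √[L(1−A)/(16πσT_eq⁴)].
d = √[3.75×10²⁷ × 0.42 / (16π × 5.67×10⁻⁸ × (400)⁴)] = 1.47×10¹¹ m = 0.982 AU.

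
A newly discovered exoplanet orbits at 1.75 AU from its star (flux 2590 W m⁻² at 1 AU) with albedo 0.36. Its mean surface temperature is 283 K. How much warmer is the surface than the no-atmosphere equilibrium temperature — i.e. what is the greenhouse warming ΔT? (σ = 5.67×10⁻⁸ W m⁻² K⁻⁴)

ΔT ≈ 62.0 K

S = 2590/1.75² = 845.7 W m⁻².
T_eq = [S(1−A)/(4σ)]^(1/4) = [845.7×0.64/(4×5.67×10⁻⁸)]^(1/4) = 221.0 K.
ΔT = T_surf − T_eq = 283 − 221.0.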